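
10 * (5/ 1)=50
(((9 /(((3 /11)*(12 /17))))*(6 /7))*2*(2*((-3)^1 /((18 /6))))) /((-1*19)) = 1122 /133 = 8.44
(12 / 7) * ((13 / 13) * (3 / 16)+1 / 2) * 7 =33 / 4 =8.25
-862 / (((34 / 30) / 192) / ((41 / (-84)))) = 8482080 / 119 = 71277.98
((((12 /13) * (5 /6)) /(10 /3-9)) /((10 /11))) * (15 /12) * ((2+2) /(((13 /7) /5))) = -2.01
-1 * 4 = -4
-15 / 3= -5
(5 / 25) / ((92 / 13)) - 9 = -4127 / 460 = -8.97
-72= -72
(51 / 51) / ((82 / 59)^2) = 3481 / 6724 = 0.52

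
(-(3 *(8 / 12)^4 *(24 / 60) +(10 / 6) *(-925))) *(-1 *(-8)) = 1664744 / 135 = 12331.44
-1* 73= -73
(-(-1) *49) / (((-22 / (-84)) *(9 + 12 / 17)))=11662 / 605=19.28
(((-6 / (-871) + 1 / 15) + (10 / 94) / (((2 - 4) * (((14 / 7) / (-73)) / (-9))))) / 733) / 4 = -42737857 / 7201637040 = -0.01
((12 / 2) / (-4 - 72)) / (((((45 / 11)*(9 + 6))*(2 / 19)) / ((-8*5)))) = 22 / 45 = 0.49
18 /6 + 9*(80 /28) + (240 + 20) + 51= 2378 /7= 339.71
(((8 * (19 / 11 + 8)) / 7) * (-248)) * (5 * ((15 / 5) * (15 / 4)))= -11941200 / 77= -155080.52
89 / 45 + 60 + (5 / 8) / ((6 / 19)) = 46049 / 720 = 63.96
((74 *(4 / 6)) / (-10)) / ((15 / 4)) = -296 / 225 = -1.32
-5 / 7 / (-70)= 1 / 98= 0.01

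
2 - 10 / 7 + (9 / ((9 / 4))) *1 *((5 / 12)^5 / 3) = 768371 / 1306368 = 0.59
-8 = -8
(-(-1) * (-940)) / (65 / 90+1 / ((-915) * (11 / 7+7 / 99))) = -1468190700 / 1127003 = -1302.74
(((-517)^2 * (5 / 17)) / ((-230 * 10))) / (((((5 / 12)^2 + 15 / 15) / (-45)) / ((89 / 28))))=1926886401 / 462553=4165.76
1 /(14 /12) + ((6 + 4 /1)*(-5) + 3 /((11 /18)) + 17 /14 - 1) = -6779 /154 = -44.02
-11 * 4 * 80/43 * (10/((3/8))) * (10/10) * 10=-2816000/129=-21829.46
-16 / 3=-5.33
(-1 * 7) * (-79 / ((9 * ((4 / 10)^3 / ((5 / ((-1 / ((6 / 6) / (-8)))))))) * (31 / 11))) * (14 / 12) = 26613125 / 107136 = 248.41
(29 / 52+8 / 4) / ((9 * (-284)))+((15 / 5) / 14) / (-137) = -0.00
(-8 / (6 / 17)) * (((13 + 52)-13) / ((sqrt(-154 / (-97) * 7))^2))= -171496 / 1617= -106.06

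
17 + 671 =688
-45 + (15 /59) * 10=-2505 /59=-42.46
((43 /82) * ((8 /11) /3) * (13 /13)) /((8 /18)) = 129 /451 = 0.29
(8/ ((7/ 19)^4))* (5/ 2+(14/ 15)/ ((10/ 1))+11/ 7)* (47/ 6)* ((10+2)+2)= 107140021804/ 540225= 198324.81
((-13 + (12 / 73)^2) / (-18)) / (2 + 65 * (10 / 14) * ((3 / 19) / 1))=9194689 / 119039202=0.08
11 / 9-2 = -7 / 9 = -0.78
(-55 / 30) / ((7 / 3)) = -11 / 14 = -0.79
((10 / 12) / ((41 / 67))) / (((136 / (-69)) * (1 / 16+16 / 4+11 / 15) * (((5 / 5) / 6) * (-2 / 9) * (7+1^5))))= 3120525 / 6417976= 0.49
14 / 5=2.80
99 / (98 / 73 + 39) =7227 / 2945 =2.45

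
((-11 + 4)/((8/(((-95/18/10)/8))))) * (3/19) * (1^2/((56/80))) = 5/384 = 0.01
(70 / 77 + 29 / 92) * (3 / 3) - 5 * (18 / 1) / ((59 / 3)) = -200139 / 59708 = -3.35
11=11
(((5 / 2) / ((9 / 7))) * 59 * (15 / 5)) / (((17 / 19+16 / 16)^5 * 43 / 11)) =56244588785 / 15600273408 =3.61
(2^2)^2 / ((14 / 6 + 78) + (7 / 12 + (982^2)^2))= 0.00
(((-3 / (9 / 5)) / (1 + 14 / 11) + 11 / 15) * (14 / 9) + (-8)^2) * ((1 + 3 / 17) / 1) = 1280 / 17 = 75.29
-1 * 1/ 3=-1/ 3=-0.33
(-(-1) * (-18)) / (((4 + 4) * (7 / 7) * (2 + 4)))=-3 / 8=-0.38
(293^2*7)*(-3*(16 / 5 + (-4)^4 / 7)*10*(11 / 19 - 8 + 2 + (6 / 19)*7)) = 2301982196.21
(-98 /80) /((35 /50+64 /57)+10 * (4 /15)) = -931 /3412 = -0.27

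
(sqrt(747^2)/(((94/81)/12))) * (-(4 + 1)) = -1815210/47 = -38621.49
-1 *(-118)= 118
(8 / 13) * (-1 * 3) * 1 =-24 / 13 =-1.85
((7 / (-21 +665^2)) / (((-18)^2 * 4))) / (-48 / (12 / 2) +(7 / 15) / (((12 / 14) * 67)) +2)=-335 / 164337662304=-0.00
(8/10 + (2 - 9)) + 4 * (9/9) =-11/5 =-2.20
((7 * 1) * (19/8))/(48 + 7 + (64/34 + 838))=0.02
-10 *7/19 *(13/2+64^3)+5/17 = -965817.34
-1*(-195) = 195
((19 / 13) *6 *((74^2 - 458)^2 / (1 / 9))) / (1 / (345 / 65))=10548022824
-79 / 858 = -0.09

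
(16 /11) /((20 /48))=192 /55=3.49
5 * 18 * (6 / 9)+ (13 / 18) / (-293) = 316427 / 5274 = 60.00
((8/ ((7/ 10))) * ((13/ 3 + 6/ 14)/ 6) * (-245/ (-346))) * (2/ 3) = 20000/ 4671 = 4.28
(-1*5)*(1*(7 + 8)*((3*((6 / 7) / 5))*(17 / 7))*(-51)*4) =936360 / 49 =19109.39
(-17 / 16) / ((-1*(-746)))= -17 / 11936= -0.00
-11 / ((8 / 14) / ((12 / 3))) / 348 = -77 / 348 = -0.22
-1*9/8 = -9/8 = -1.12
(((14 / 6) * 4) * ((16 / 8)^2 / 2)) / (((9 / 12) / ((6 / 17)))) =448 / 51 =8.78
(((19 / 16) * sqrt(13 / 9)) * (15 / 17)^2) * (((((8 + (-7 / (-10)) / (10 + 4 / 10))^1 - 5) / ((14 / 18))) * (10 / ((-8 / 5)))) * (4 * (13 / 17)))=-102279375 * sqrt(13) / 4402048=-83.77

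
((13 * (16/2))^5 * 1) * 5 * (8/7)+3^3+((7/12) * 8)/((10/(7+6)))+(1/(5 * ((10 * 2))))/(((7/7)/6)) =72999174178783/1050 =69523023027.41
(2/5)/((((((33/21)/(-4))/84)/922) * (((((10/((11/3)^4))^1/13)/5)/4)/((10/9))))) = -411767537.25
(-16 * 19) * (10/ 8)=-380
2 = 2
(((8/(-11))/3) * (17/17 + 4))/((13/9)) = -120/143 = -0.84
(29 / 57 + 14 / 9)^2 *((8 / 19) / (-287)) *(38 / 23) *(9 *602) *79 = -4421.13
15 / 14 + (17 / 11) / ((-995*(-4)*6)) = 1970219 / 1838760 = 1.07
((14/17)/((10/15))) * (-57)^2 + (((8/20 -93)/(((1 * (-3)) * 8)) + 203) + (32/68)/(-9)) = 4220.28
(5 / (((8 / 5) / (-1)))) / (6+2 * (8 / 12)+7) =-75 / 344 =-0.22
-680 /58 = -340 /29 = -11.72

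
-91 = -91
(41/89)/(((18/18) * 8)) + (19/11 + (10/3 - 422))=-9795055/23496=-416.88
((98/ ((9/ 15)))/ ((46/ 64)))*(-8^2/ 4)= -250880/ 69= -3635.94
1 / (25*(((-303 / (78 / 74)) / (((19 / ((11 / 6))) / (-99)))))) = 494 / 33913275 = 0.00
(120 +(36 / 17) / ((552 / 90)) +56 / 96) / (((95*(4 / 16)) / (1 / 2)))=29863 / 11730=2.55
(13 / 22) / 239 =13 / 5258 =0.00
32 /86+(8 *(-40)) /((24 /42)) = -24064 /43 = -559.63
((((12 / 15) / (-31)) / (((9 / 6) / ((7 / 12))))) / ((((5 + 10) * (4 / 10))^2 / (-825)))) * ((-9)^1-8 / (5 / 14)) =-12089 / 1674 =-7.22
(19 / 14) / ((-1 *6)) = -19 / 84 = -0.23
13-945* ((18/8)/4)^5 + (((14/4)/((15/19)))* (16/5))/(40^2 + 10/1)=-363634979849/9043968000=-40.21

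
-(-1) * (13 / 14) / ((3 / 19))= 247 / 42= 5.88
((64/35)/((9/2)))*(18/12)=64/105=0.61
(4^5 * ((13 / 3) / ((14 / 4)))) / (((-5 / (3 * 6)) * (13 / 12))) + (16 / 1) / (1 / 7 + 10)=-10465456 / 2485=-4211.45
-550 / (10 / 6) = -330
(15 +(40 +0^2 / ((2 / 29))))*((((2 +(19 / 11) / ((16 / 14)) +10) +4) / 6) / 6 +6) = 102745 / 288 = 356.75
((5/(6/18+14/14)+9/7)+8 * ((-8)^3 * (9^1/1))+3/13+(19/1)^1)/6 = -13409663/2184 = -6139.96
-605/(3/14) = -8470/3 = -2823.33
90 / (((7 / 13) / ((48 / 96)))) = 585 / 7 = 83.57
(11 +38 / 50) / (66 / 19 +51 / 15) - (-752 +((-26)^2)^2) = -1489565774 / 3265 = -456222.29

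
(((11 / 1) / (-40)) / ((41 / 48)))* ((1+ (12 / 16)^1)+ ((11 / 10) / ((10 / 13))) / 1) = -5247 / 5125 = -1.02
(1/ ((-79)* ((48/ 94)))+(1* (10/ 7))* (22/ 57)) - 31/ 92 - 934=-1805324377/ 1933288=-933.81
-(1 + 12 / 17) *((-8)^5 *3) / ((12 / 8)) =1900544 / 17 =111796.71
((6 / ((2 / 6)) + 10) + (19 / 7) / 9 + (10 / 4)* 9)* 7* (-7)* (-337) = 15099959 / 18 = 838886.61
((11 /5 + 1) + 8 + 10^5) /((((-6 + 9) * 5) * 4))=125014 /75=1666.85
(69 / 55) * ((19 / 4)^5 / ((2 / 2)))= 170850831 / 56320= 3033.57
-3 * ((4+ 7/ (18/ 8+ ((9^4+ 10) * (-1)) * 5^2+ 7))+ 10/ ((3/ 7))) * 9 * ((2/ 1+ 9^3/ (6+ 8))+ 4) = -21901846833/ 511049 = -42856.65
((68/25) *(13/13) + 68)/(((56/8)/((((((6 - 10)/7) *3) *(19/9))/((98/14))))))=-134368/25725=-5.22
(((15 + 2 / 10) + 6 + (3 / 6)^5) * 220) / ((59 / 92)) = 859441 / 118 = 7283.40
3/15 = 1/5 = 0.20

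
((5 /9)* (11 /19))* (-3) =-55 /57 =-0.96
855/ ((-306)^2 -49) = 855/ 93587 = 0.01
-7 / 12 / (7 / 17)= -17 / 12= -1.42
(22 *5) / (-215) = -22 / 43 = -0.51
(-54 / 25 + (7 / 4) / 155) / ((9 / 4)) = -6661 / 6975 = -0.95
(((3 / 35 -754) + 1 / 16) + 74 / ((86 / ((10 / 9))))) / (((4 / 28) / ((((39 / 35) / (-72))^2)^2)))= -4660228652599 / 15414097305600000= -0.00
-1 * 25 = -25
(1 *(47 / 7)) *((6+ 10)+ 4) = 940 / 7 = 134.29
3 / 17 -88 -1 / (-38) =-56717 / 646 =-87.80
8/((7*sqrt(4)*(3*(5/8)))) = 32/105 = 0.30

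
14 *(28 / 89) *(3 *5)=5880 / 89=66.07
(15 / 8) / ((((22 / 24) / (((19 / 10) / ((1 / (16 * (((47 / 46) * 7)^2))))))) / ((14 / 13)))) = 259128954 / 75647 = 3425.50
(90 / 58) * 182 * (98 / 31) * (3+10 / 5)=4463.96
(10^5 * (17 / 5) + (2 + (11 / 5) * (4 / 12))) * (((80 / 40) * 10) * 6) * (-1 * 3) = -122400984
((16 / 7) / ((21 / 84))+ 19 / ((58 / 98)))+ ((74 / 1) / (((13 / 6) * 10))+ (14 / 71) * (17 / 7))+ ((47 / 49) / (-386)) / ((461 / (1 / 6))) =316061960081207 / 7001728455540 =45.14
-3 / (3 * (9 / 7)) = -7 / 9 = -0.78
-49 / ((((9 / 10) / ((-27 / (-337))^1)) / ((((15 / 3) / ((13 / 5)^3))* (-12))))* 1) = 11025000 / 740389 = 14.89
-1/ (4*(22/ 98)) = -49/ 44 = -1.11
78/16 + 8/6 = 149/24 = 6.21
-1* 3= -3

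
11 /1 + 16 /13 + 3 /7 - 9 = 333 /91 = 3.66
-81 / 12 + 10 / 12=-71 / 12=-5.92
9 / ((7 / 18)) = 162 / 7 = 23.14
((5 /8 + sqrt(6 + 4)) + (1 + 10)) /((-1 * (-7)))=sqrt(10) /7 + 93 /56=2.11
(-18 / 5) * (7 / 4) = -63 / 10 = -6.30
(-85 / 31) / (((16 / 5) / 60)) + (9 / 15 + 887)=518437 / 620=836.19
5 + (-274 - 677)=-946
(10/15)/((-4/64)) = -32/3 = -10.67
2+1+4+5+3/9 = 37/3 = 12.33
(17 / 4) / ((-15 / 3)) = -17 / 20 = -0.85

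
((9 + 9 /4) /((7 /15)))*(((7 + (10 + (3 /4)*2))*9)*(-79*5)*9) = -799075125 /56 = -14269198.66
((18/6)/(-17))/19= -3/323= -0.01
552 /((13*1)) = 552 /13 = 42.46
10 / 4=5 / 2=2.50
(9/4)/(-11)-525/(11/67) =-140709/44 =-3197.93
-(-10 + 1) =9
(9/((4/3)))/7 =27/28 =0.96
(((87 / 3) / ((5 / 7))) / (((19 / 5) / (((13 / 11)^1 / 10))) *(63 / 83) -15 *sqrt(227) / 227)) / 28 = 1164241 *sqrt(227) / 7225650804+ 358336979 / 6021375670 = 0.06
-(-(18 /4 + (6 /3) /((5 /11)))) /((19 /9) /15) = 2403 /38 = 63.24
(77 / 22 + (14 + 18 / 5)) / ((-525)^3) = -211 / 1447031250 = -0.00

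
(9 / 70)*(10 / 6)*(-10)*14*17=-510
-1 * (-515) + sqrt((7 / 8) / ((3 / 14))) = 7 * sqrt(3) / 6 + 515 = 517.02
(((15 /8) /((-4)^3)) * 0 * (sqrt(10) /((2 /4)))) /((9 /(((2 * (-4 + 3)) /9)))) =0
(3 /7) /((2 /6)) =9 /7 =1.29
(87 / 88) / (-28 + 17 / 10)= -435 / 11572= -0.04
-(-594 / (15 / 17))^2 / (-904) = 2832489 / 5650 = 501.33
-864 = -864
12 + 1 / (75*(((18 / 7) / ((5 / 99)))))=320767 / 26730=12.00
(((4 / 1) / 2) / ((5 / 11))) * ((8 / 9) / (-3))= -176 / 135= -1.30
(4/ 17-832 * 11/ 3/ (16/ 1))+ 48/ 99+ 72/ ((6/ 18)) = 4872/ 187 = 26.05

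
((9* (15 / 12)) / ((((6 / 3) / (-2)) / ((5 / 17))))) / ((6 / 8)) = -75 / 17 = -4.41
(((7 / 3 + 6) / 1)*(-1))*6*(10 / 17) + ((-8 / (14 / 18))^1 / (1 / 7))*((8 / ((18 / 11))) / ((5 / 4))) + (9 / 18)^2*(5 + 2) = -105149 / 340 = -309.26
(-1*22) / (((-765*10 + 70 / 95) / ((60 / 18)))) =1045 / 109002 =0.01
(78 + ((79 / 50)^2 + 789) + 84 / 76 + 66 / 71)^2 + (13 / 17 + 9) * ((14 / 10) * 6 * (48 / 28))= 146892339004816935977 / 193353856250000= 759707.32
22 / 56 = 11 / 28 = 0.39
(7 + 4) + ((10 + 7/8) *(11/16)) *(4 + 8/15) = 7183/160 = 44.89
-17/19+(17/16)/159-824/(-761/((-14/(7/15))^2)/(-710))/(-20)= 1272499538875/36783696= 34594.12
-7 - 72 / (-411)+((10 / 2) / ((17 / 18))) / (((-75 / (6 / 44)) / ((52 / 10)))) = -4403183 / 640475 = -6.87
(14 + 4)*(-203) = -3654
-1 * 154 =-154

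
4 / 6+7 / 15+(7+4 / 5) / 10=1.91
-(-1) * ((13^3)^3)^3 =1192533292512492016559195008117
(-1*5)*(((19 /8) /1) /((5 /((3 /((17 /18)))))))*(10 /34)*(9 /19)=-1215 /1156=-1.05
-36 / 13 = -2.77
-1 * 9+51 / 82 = -687 / 82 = -8.38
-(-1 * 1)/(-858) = -1/858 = -0.00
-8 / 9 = -0.89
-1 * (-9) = 9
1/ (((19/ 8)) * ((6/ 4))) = 16/ 57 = 0.28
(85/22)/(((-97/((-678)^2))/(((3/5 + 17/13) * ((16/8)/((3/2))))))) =-646009248/13871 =-46572.65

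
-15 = -15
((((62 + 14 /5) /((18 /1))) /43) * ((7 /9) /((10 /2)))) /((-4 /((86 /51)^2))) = -602 /65025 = -0.01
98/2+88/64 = 403/8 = 50.38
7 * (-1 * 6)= -42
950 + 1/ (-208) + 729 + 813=518335/ 208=2492.00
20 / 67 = 0.30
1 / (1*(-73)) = -1 / 73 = -0.01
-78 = -78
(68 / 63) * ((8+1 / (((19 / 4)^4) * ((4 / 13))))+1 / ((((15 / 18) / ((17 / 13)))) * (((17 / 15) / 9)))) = 785993912 / 35577633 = 22.09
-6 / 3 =-2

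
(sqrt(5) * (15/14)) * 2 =15 * sqrt(5)/7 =4.79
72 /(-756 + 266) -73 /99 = -21449 /24255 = -0.88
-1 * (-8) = 8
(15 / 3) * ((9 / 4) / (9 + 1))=9 / 8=1.12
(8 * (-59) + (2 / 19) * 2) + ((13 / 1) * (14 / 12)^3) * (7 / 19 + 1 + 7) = -409081 / 1368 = -299.04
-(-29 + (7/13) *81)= -190/13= -14.62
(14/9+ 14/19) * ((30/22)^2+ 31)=1558592/20691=75.33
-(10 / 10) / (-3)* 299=299 / 3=99.67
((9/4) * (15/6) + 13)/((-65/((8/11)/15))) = -149/10725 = -0.01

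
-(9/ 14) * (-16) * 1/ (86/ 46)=1656/ 301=5.50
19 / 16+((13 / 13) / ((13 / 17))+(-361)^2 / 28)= 6780325 / 1456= 4656.82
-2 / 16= -1 / 8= -0.12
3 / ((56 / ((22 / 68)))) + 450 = 856833 / 1904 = 450.02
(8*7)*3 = 168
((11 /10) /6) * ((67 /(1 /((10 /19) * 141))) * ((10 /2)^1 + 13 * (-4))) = -1628033 /38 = -42842.97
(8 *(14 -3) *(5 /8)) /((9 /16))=880 /9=97.78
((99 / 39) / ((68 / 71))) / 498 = 0.01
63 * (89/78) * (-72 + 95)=42987/26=1653.35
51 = 51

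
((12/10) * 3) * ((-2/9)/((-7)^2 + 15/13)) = -13/815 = -0.02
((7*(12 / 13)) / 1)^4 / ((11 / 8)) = 398297088 / 314171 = 1267.77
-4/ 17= -0.24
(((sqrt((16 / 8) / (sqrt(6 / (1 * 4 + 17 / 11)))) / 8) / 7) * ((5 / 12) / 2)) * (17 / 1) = 85 * 122^(1 / 4) * 33^(3 / 4) / 44352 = 0.09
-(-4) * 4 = 16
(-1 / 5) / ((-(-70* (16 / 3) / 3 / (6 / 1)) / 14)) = -0.14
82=82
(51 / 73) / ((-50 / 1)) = -51 / 3650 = -0.01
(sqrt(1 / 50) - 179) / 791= -179 / 791 + sqrt(2) / 7910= -0.23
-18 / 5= -3.60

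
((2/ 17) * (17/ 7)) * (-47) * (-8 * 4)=3008/ 7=429.71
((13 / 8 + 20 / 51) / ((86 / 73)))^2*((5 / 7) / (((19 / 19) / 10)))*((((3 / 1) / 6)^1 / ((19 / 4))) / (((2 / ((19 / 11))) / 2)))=90237156025 / 23699979072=3.81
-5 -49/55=-324/55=-5.89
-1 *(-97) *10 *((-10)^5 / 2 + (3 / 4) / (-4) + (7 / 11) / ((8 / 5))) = -4267982055 / 88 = -48499796.08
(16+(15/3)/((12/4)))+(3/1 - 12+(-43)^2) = 5573/3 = 1857.67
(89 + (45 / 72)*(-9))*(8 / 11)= 667 / 11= 60.64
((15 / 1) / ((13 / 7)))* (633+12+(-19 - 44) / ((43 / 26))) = 2740185 / 559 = 4901.94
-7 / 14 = -1 / 2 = -0.50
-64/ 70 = -0.91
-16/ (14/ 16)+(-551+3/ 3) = -3978/ 7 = -568.29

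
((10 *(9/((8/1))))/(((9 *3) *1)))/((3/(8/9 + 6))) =155/162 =0.96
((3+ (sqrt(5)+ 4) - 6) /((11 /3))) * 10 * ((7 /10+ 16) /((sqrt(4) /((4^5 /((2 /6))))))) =226388.26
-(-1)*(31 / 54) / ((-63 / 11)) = -341 / 3402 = -0.10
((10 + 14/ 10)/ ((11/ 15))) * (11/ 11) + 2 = 193/ 11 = 17.55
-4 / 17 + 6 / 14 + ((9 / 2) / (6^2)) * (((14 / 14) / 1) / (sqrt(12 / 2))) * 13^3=23 / 119 + 2197 * sqrt(6) / 48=112.31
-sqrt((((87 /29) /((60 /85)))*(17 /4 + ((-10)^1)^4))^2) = -680289 /16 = -42518.06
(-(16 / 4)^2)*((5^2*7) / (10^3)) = -14 / 5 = -2.80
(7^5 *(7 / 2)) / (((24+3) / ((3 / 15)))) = 117649 / 270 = 435.74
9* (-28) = -252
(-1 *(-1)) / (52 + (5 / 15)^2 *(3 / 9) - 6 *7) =27 / 271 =0.10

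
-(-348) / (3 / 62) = 7192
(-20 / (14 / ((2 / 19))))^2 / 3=400 / 53067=0.01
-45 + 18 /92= -2061 /46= -44.80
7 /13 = 0.54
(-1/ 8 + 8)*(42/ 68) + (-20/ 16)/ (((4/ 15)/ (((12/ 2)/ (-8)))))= 9117/ 1088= 8.38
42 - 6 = 36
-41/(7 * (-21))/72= 41/10584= 0.00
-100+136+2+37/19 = 759/19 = 39.95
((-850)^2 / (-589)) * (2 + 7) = -11039.90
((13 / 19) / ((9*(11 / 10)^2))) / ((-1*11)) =-1300 / 227601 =-0.01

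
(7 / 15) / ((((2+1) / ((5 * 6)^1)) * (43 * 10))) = 7 / 645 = 0.01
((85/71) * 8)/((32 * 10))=17/568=0.03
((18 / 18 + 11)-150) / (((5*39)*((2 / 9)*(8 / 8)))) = -207 / 65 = -3.18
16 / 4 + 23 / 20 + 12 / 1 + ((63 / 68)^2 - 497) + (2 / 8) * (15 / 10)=-11065617 / 23120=-478.62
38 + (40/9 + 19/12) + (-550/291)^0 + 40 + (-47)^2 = 82585/36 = 2294.03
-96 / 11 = -8.73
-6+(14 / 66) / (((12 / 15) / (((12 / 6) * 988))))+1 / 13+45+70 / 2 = 256549 / 429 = 598.02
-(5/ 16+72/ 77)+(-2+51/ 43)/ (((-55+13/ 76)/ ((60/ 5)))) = -78691919/ 73583664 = -1.07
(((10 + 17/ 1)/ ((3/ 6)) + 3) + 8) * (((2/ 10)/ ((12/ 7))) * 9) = 273/ 4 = 68.25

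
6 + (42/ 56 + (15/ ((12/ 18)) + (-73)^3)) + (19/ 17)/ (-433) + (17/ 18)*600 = -34310011361/ 88332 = -388421.09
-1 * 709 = -709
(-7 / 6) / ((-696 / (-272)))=-119 / 261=-0.46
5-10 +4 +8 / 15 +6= 83 / 15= 5.53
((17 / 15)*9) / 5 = 51 / 25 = 2.04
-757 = -757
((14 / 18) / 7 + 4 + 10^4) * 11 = 990407 / 9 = 110045.22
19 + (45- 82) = -18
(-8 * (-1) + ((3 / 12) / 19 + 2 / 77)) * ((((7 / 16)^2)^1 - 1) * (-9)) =87644835 / 1498112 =58.50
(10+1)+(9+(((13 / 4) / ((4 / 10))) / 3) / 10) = 973 / 48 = 20.27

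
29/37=0.78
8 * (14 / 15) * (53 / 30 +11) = 95.32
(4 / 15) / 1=4 / 15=0.27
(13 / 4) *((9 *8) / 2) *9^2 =9477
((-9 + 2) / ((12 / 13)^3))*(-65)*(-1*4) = -999635 / 432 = -2313.97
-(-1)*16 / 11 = 16 / 11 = 1.45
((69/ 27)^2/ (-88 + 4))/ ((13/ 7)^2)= -0.02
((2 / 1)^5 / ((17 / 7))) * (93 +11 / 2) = 22064 / 17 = 1297.88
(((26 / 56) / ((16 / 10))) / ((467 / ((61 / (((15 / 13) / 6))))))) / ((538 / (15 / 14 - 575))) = -82832815 / 393953728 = -0.21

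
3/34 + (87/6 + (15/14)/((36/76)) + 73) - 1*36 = 38449/714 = 53.85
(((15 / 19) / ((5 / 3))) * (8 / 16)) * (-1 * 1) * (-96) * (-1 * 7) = -3024 / 19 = -159.16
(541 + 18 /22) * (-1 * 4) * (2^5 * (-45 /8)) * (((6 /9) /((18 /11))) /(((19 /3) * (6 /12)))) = 953600 /19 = 50189.47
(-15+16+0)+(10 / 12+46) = 287 / 6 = 47.83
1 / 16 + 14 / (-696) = 59 / 1392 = 0.04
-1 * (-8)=8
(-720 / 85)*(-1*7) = 1008 / 17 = 59.29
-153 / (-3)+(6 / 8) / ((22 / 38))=2301 / 44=52.30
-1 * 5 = -5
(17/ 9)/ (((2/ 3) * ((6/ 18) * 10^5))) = 17/ 200000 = 0.00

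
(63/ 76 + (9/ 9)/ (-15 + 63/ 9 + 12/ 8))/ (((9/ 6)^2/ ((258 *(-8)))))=-458896/ 741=-619.29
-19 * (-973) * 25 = 462175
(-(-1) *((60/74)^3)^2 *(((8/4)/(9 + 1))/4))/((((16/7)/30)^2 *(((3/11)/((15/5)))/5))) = 1381398046875/10262905636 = 134.60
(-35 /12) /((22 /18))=-105 /44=-2.39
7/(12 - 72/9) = 7/4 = 1.75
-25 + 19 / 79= -1956 / 79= -24.76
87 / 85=1.02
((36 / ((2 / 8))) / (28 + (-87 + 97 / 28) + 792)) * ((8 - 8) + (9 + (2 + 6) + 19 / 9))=77056 / 20621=3.74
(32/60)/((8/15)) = 1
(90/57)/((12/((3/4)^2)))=45/608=0.07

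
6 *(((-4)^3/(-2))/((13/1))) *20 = 3840/13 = 295.38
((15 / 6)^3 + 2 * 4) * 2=189 / 4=47.25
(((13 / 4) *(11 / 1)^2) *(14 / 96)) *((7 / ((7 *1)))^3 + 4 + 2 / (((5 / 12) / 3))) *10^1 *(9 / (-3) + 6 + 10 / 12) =24565541 / 576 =42648.51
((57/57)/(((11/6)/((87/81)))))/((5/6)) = 116/165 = 0.70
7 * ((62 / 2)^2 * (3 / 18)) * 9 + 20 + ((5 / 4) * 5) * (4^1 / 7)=141597 / 14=10114.07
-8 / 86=-4 / 43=-0.09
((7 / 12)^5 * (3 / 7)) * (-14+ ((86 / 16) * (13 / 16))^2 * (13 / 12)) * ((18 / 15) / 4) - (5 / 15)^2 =-0.05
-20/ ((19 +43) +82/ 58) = -580/ 1839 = -0.32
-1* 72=-72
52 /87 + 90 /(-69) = -1414 /2001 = -0.71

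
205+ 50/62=6380/31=205.81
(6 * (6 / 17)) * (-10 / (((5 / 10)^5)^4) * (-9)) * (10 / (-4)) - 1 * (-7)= -8493465481 / 17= -499615616.53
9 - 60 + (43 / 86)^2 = -203 / 4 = -50.75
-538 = -538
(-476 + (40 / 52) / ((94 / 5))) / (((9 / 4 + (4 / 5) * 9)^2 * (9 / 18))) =-77549600 / 7275177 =-10.66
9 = 9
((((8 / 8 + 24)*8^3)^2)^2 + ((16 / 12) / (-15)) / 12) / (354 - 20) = 3623878655999999999 / 45090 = 80369897005988.02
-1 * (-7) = 7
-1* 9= -9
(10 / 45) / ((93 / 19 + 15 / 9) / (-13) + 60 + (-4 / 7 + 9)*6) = 1729 / 856374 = 0.00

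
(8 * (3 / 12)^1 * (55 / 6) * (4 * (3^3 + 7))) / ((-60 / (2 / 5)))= -748 / 45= -16.62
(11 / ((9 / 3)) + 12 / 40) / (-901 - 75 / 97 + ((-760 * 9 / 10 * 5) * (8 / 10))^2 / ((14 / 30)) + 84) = 80801 / 326733972360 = 0.00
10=10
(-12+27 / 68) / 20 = -789 / 1360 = -0.58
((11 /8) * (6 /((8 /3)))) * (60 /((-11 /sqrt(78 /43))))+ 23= 23 - 135 * sqrt(3354) /344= 0.27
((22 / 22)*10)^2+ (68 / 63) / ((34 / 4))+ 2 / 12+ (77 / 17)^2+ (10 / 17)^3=74911499 / 619038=121.01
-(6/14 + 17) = -122/7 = -17.43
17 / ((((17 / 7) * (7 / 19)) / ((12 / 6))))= 38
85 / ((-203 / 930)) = -79050 / 203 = -389.41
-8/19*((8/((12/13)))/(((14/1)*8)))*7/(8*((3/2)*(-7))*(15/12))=13/5985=0.00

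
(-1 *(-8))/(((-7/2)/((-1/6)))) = 8/21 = 0.38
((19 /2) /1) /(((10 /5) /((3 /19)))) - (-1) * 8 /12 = 17 /12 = 1.42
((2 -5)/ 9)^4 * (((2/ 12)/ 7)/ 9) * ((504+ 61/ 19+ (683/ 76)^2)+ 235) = 226357/ 8421408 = 0.03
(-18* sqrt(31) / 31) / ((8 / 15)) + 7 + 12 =19 - 135* sqrt(31) / 124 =12.94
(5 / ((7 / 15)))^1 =75 / 7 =10.71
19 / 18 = 1.06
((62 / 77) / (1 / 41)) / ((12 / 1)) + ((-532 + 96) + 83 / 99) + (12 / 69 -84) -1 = -517.24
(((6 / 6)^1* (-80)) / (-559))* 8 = 1.14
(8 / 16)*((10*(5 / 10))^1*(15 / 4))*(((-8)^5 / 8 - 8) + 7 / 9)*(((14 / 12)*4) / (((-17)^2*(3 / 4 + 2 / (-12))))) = -923225 / 867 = -1064.85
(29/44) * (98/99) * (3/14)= 203/1452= 0.14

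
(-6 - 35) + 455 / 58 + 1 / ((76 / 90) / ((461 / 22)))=-202209 / 24244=-8.34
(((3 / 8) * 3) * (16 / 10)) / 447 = 3 / 745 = 0.00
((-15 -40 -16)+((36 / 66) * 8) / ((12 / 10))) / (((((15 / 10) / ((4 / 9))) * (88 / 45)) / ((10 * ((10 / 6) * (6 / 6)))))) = -61750 / 363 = -170.11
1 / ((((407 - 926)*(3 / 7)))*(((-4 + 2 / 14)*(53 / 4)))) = 196 / 2228067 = 0.00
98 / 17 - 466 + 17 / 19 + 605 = 47048 / 323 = 145.66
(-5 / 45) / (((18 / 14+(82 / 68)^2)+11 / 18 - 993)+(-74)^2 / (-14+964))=3843700 / 34035822461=0.00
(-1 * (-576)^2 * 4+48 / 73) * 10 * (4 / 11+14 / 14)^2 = -217976724000 / 8833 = -24677541.49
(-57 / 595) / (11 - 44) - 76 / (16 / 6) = -373027 / 13090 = -28.50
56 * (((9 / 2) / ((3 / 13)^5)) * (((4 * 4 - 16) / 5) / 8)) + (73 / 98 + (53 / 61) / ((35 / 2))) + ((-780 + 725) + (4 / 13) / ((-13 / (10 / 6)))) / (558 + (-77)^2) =77274219391 / 98305490010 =0.79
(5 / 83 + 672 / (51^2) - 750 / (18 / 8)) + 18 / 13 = -310237651 / 935493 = -331.63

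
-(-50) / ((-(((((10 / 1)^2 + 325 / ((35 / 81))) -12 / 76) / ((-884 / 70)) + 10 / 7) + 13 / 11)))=8083075 / 10484473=0.77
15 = 15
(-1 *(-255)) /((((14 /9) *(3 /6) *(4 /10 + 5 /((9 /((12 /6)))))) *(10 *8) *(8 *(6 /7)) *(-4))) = -405 /4096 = -0.10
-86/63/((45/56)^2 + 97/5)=-192640/2828853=-0.07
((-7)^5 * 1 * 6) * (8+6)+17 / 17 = -1411787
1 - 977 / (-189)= 1166 / 189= 6.17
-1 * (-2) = 2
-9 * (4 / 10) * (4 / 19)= -72 / 95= -0.76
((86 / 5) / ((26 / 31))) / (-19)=-1333 / 1235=-1.08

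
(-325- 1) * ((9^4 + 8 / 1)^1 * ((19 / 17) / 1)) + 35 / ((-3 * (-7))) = -122065073 / 51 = -2393432.80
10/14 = 5/7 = 0.71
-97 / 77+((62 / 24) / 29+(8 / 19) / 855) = -169791679 / 145100340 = -1.17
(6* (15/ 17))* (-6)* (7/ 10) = -378/ 17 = -22.24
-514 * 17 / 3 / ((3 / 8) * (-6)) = 1294.52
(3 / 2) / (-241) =-3 / 482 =-0.01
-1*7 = -7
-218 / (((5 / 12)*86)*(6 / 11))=-2398 / 215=-11.15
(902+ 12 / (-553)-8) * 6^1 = 2966220 / 553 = 5363.87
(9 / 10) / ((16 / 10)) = 9 / 16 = 0.56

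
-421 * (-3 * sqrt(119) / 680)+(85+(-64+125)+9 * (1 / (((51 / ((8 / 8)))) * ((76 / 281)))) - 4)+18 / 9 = 1263 * sqrt(119) / 680+186891 / 1292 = 164.91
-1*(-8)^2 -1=-65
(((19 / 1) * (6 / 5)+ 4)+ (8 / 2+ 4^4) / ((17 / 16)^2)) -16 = 348406 / 1445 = 241.11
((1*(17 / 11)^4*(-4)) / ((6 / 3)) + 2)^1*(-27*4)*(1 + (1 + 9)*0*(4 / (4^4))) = 14878080 / 14641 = 1016.19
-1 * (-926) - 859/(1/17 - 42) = 674841/713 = 946.48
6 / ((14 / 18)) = 54 / 7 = 7.71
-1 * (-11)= 11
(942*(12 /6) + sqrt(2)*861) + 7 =861*sqrt(2) + 1891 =3108.64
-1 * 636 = -636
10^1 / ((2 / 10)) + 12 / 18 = 152 / 3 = 50.67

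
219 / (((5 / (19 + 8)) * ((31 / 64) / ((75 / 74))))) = 2474.49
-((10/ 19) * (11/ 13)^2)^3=-1771561000/ 33107082931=-0.05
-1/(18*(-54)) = 1/972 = 0.00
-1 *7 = -7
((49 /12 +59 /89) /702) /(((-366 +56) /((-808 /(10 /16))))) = 2047876 /72630675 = 0.03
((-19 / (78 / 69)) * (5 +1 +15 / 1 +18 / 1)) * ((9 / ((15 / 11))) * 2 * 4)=-173052 / 5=-34610.40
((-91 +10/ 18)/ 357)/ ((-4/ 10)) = 2035/ 3213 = 0.63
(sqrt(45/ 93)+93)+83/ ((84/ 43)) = sqrt(465)/ 31+11381/ 84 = 136.18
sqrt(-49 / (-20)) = 7*sqrt(5) / 10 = 1.57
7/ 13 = 0.54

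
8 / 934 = 4 / 467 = 0.01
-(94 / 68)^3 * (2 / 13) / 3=-103823 / 766428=-0.14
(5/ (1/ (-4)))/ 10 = -2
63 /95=0.66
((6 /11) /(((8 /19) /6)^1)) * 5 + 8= 1031 /22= 46.86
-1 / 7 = -0.14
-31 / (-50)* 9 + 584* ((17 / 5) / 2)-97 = 45069 / 50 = 901.38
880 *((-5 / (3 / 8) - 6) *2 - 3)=-110000 / 3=-36666.67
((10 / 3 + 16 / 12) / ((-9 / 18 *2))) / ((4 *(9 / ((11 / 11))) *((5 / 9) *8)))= -7 / 240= -0.03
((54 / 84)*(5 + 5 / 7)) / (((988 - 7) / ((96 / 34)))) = 960 / 90797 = 0.01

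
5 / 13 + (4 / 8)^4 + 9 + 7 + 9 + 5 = 6333 / 208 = 30.45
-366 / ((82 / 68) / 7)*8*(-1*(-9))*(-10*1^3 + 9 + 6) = -31358880 / 41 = -764850.73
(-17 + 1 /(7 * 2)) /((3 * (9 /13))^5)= -29332147 /66961566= -0.44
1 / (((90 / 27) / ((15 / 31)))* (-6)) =-3 / 124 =-0.02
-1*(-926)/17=926/17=54.47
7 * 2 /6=7 /3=2.33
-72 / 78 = -12 / 13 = -0.92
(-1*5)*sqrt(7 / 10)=-sqrt(70) / 2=-4.18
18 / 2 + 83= 92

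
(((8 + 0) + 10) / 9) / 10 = 1 / 5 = 0.20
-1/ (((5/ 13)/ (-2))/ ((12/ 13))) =24/ 5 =4.80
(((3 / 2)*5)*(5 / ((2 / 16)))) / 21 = 100 / 7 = 14.29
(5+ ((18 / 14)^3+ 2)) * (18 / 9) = 6260 / 343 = 18.25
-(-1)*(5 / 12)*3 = 5 / 4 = 1.25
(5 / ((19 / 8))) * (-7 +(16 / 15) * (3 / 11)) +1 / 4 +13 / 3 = -23929 / 2508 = -9.54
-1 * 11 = -11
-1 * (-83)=83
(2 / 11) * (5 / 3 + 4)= 34 / 33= 1.03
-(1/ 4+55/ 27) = -247/ 108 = -2.29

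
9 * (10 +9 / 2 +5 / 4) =567 / 4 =141.75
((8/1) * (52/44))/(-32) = -13/44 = -0.30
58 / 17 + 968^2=15929466 / 17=937027.41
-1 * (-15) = 15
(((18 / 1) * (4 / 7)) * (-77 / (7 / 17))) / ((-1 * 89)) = 13464 / 623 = 21.61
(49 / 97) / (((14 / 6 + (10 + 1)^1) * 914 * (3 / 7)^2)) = 2401 / 10638960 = 0.00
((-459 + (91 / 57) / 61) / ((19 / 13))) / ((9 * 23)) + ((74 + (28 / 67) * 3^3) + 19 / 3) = 82551972913 / 916227747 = 90.10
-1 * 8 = -8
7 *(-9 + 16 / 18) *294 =-50078 / 3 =-16692.67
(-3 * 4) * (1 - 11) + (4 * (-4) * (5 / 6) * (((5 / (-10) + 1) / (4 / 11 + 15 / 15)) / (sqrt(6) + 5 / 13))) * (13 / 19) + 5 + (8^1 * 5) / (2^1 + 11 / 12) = 164474809 / 1183833 - 96668 * sqrt(6) / 169119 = 137.53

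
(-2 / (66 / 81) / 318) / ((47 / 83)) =-747 / 54802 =-0.01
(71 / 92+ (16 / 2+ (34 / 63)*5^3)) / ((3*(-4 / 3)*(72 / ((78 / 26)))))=-441841 / 556416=-0.79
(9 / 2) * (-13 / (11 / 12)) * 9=-6318 / 11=-574.36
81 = 81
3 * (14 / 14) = 3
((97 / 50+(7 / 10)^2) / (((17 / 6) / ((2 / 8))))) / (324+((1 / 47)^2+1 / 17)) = 536787 / 811293200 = 0.00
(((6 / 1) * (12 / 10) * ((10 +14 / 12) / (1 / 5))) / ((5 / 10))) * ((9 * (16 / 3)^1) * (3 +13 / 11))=1775232 / 11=161384.73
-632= -632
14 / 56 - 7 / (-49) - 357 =-9985 / 28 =-356.61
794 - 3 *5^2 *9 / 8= 5677 / 8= 709.62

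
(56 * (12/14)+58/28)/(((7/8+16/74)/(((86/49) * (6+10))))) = 142757248/110789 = 1288.55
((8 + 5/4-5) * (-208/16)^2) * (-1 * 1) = -2873/4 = -718.25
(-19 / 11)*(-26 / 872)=247 / 4796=0.05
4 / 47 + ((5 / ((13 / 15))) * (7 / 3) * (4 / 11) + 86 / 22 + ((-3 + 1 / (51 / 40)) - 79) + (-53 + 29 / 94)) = -85705003 / 685542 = -125.02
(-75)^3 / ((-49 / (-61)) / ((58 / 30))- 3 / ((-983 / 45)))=-763127.60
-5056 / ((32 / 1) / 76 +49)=-96064 / 939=-102.30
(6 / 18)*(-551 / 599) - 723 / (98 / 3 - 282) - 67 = -86572907 / 1344156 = -64.41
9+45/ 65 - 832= -10690/ 13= -822.31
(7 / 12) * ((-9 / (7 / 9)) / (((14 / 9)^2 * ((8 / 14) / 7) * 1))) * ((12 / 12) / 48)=-729 / 1024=-0.71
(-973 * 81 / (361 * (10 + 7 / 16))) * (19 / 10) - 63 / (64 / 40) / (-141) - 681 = -4297732119 / 5965240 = -720.46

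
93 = 93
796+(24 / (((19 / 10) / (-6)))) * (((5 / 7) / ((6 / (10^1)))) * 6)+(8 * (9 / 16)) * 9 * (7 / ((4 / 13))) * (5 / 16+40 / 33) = 310744849 / 187264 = 1659.39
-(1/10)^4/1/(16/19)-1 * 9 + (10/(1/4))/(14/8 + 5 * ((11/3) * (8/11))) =-183843439/28960000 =-6.35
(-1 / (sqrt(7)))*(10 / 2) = -5*sqrt(7) / 7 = -1.89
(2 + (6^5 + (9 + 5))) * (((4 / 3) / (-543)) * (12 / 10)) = -62336 / 2715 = -22.96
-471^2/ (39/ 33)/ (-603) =271139/ 871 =311.30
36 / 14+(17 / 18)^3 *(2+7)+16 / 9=54119 / 4536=11.93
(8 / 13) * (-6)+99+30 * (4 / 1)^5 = 400599 / 13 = 30815.31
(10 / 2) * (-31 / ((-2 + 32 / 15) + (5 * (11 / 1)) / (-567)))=-439425 / 103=-4266.26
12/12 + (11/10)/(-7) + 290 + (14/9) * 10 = 193031/630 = 306.40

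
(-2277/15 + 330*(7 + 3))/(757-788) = -15741/155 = -101.55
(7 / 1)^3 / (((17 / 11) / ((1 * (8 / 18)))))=15092 / 153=98.64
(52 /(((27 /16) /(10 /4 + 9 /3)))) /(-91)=-352 /189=-1.86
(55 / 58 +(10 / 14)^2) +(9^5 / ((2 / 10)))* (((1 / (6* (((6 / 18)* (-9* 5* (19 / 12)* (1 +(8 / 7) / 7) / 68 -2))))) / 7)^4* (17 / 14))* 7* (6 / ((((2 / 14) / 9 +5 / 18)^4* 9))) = 1010698226316254908825559460305 / 18042662763956072853691324762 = 56.02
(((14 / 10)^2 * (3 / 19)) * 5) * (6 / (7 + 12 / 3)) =882 / 1045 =0.84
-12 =-12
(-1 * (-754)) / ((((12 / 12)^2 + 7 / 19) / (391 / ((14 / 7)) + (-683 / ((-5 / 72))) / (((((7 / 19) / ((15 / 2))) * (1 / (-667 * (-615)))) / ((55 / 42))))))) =59260589662101.11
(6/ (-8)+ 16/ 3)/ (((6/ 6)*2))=55/ 24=2.29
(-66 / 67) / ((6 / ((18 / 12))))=-33 / 134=-0.25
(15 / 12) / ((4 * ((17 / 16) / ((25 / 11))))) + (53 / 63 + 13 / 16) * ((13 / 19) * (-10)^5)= -25327831625 / 223839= -113152.00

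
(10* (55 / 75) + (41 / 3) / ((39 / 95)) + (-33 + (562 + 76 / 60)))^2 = 111536628841 / 342225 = 325916.08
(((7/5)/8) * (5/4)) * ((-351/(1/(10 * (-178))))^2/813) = 56926048725/542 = 105029610.19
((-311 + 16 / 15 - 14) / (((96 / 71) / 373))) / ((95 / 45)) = -128680897 / 3040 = -42329.24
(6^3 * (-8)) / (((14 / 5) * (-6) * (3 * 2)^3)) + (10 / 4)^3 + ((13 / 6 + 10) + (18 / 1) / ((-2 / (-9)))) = 6119 / 56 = 109.27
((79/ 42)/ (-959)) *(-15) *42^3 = 298620/ 137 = 2179.71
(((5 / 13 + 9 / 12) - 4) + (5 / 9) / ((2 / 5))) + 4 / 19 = -11257 / 8892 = -1.27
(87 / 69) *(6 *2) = 348 / 23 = 15.13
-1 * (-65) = 65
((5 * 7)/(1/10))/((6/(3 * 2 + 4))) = 1750/3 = 583.33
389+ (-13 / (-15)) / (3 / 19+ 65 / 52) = 625333 / 1605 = 389.62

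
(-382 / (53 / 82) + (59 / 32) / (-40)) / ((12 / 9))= -120293541 / 271360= -443.30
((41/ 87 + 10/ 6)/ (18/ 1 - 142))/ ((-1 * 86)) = 1/ 4988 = 0.00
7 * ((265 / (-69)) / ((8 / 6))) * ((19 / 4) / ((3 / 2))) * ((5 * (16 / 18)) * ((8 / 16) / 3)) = -176225 / 3726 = -47.30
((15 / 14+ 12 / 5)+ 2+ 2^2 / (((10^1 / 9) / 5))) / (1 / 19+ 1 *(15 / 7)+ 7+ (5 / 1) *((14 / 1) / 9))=280953 / 203170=1.38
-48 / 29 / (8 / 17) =-102 / 29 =-3.52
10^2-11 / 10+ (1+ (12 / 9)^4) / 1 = 83479 / 810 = 103.06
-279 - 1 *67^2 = -4768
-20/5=-4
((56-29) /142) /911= 27 /129362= 0.00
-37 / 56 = -0.66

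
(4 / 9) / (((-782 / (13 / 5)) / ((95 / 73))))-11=-2826251 / 256887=-11.00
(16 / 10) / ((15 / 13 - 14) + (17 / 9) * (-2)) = -936 / 9725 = -0.10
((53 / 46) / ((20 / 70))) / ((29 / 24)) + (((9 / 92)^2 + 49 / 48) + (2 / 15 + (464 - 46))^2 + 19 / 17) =41038200366967 / 234717300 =174840.97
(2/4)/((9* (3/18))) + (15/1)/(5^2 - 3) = 67/66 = 1.02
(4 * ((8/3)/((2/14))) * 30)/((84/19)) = 1520/3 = 506.67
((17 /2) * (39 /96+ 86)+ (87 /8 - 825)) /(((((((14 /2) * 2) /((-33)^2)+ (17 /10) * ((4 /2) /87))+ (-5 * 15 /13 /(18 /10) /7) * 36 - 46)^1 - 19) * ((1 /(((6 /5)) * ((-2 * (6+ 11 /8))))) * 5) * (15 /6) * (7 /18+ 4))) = -23343612088797 /73951538748800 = -0.32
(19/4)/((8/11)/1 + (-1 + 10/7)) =1463/356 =4.11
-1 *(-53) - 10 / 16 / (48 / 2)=10171 / 192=52.97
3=3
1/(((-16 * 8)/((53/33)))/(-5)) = 265/4224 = 0.06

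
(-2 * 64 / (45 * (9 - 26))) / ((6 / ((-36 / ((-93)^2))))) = -256 / 2205495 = -0.00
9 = 9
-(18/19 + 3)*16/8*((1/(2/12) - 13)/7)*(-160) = -24000/19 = -1263.16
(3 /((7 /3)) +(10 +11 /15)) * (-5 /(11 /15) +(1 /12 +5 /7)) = -3510253 /48510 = -72.36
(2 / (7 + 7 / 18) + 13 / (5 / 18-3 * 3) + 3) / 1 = 37173 / 20881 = 1.78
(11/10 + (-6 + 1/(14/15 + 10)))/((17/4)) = -3943/3485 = -1.13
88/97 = 0.91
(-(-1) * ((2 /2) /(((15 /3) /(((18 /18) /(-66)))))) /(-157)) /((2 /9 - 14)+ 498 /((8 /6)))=3 /55911625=0.00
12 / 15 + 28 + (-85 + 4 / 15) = -839 / 15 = -55.93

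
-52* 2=-104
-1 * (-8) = 8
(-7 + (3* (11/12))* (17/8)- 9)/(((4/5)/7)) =-88.87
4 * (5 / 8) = 5 / 2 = 2.50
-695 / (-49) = 695 / 49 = 14.18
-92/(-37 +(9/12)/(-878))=2.49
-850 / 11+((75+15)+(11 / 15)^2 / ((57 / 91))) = 1916621 / 141075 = 13.59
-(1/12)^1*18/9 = -1/6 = -0.17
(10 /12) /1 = 5 /6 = 0.83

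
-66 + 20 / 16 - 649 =-2855 / 4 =-713.75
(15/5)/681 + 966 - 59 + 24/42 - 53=1357921/1589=854.58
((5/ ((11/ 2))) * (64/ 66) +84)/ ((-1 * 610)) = -0.14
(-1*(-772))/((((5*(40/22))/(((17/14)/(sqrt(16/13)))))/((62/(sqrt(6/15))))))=1118821*sqrt(130)/1400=9111.80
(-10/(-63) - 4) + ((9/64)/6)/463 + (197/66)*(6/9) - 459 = -18927141601/41069952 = -460.85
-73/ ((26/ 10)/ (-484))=176660/ 13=13589.23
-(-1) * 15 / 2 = 15 / 2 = 7.50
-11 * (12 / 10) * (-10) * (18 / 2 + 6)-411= 1569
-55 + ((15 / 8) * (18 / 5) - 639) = -2749 / 4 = -687.25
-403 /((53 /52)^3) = -56665024 /148877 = -380.62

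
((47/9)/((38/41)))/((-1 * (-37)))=1927/12654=0.15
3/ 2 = 1.50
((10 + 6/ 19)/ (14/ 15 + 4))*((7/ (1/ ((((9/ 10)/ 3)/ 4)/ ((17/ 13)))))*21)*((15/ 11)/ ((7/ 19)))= 1805895/ 27676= 65.25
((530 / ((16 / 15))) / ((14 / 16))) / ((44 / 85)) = 337875 / 308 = 1097.00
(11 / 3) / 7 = 11 / 21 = 0.52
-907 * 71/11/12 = -64397/132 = -487.86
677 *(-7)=-4739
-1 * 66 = -66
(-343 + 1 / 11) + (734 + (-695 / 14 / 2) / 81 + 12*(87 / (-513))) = 184271873 / 474012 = 388.75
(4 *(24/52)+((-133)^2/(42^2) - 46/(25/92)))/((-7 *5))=263093/58500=4.50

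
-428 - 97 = -525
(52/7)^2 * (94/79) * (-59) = -14996384/3871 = -3874.03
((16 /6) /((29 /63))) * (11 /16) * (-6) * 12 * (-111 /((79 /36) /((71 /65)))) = 15843.82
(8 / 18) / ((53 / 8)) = 32 / 477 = 0.07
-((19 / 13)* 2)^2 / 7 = -1.22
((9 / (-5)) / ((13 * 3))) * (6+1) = -21 / 65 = -0.32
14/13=1.08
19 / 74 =0.26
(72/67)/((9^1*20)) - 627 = -210043/335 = -626.99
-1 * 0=0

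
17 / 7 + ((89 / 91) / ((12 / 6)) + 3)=1077 / 182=5.92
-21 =-21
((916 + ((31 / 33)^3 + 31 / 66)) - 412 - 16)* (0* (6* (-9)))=0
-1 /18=-0.06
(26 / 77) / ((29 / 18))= 468 / 2233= 0.21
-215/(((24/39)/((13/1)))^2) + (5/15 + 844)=-18259733/192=-95102.78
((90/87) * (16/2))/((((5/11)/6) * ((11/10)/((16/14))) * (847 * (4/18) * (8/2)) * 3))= 8640/171941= 0.05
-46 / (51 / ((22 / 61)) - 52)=-1012 / 1967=-0.51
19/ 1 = 19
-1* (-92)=92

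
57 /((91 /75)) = 4275 /91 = 46.98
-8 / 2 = -4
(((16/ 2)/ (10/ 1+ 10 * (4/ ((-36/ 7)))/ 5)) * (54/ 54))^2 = 324/ 361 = 0.90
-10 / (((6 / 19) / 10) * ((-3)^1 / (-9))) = -950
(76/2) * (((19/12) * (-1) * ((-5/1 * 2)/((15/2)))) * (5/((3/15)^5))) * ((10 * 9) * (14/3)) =1579375000/3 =526458333.33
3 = 3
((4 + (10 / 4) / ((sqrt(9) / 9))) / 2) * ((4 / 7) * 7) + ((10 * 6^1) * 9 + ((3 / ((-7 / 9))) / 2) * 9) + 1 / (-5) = 38181 / 70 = 545.44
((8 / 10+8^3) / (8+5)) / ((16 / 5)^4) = 80125 / 212992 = 0.38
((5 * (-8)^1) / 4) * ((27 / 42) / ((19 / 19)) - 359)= 25085 / 7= 3583.57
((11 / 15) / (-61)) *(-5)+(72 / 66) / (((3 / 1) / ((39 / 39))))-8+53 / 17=-152578 / 34221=-4.46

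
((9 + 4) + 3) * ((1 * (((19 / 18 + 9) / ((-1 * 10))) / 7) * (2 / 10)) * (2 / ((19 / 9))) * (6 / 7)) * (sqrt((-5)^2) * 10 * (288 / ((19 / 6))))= -30025728 / 17689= -1697.42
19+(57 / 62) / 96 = 37715 / 1984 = 19.01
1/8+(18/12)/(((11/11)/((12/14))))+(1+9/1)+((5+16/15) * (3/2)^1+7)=7703/280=27.51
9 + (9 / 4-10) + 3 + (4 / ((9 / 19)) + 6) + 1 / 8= 18.82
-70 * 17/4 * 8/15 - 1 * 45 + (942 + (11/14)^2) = 738.95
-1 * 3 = -3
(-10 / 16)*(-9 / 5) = 9 / 8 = 1.12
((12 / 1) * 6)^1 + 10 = 82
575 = 575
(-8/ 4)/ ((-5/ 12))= 24/ 5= 4.80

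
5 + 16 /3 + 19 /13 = 460 /39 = 11.79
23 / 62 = 0.37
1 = 1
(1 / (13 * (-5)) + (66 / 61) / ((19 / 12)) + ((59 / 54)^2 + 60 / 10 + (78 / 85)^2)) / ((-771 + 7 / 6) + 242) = -2762873191543 / 167551751595150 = -0.02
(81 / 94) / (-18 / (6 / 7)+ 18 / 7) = -189 / 4042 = -0.05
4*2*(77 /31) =616 /31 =19.87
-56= -56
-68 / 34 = -2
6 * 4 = 24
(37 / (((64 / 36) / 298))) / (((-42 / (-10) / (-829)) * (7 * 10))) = -13710831 / 784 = -17488.30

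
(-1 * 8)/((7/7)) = -8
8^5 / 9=32768 / 9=3640.89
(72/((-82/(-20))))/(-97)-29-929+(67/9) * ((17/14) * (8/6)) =-711160048/751653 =-946.13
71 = 71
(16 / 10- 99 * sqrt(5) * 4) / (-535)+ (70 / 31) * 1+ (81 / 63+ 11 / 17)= 396 * sqrt(5) / 535+ 41325988 / 9868075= 5.84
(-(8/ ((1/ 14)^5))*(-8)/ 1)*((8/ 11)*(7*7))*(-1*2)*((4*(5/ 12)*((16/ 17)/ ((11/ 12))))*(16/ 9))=-138167587962880/ 18513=-7463273805.59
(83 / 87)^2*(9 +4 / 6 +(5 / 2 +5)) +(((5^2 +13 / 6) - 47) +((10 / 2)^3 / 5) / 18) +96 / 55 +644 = 1605879829 / 2497770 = 642.93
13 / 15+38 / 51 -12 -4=-1223 / 85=-14.39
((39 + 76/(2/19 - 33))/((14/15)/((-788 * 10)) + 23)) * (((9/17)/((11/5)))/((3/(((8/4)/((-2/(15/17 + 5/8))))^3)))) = -0.44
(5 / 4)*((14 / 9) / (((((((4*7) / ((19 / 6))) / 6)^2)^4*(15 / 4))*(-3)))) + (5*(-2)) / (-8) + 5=13644606555359 / 2185854418944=6.24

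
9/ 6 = 3/ 2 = 1.50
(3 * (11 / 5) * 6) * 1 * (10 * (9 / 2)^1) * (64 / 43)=114048 / 43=2652.28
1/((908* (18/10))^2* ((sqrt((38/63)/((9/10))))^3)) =63* sqrt(665)/2381052032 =0.00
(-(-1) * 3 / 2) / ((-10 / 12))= -9 / 5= -1.80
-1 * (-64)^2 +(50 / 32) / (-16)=-1048601 / 256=-4096.10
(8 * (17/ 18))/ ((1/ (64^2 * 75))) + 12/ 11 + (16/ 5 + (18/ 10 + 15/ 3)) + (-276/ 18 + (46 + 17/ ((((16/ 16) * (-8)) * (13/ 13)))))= 612772063/ 264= 2321106.30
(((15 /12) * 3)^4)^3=129746337890625 /16777216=7733484.38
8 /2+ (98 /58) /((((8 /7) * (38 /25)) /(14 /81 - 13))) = -6053041 /714096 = -8.48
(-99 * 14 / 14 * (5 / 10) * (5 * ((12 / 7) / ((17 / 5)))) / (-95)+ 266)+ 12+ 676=2159964 / 2261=955.31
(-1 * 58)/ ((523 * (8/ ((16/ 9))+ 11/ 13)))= -1508/ 72697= -0.02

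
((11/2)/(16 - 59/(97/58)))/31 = -97/10540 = -0.01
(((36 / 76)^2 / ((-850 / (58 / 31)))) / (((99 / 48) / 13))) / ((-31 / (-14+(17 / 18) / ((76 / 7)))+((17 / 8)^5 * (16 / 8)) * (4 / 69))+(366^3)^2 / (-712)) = 77970692236050432 / 84559678409466082127015678464475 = 0.00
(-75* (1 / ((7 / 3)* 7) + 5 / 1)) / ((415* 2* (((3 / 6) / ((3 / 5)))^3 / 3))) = -241056 / 101675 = -2.37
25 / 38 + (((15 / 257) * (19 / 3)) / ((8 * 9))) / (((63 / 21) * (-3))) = 2079895 / 3164184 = 0.66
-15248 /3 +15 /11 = -167683 /33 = -5081.30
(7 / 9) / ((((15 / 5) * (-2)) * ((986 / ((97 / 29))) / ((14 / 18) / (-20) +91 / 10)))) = -1107449 / 277933680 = -0.00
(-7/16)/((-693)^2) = -1/1097712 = -0.00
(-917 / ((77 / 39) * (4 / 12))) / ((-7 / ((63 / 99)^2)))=107289 / 1331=80.61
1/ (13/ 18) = 18/ 13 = 1.38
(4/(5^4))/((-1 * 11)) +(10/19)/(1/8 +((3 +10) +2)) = 0.03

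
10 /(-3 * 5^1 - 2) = -10 /17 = -0.59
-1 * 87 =-87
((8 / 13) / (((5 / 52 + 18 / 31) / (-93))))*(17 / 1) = -1568352 / 1091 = -1437.54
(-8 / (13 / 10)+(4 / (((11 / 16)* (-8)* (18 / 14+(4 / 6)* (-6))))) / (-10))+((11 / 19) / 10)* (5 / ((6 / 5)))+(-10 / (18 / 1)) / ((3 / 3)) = -3176429 / 489060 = -6.49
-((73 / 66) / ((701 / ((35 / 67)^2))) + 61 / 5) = -12669419639 / 1038440370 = -12.20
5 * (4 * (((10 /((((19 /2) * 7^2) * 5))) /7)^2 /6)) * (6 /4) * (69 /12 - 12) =-500 /42471289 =-0.00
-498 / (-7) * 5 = 2490 / 7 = 355.71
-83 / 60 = -1.38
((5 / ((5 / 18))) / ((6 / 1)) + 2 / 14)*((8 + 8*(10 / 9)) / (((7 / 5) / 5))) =83600 / 441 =189.57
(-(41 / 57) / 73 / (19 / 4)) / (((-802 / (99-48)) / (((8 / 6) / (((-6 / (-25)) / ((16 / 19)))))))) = 1115200 / 1807051563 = 0.00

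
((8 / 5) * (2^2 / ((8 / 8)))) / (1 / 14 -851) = -448 / 59565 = -0.01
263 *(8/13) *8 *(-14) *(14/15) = -3299072/195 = -16918.32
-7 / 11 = -0.64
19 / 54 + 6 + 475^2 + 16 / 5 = 60921329 / 270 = 225634.55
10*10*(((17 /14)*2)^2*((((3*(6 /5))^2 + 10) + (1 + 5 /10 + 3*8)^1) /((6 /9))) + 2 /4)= 2103191 /49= 42922.27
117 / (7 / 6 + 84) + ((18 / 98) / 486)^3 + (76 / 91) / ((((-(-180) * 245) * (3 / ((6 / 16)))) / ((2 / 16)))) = 4830388182724967 / 3516136509412800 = 1.37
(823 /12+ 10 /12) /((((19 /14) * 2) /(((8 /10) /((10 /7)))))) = 40817 /2850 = 14.32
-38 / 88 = -19 / 44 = -0.43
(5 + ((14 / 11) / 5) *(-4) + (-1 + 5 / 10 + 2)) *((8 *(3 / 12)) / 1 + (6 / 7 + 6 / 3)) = 10251 / 385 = 26.63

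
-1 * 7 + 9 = 2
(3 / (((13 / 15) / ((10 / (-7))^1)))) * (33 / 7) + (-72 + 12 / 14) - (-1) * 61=-21311 / 637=-33.46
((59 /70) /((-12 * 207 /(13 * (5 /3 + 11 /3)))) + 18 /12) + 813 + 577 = 181462447 /130410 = 1391.48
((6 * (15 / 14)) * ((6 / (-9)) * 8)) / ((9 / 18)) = -480 / 7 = -68.57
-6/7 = -0.86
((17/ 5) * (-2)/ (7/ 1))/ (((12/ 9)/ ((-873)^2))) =-38868579/ 70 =-555265.41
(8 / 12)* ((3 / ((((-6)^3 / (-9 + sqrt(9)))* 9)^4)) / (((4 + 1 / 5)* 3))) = 5 / 347128758144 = 0.00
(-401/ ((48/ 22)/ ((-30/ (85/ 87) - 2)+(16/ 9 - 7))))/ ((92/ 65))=1663807145/ 337824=4925.07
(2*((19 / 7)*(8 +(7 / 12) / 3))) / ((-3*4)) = -5605 / 1512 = -3.71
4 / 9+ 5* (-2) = -86 / 9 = -9.56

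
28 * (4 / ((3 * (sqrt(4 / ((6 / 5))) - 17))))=-1904 / 857 - 112 * sqrt(30) / 2571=-2.46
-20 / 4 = -5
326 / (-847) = -326 / 847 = -0.38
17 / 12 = 1.42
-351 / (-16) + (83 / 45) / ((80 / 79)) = 21383 / 900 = 23.76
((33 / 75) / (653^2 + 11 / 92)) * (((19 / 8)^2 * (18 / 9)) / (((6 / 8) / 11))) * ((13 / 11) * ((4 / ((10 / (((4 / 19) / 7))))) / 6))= 124982 / 308933407125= 0.00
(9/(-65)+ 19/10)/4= 229/520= 0.44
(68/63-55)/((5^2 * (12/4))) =-3397/4725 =-0.72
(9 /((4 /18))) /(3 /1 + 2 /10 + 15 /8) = 1620 /203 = 7.98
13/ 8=1.62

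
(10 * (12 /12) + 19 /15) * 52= 8788 /15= 585.87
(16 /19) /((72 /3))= 2 /57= 0.04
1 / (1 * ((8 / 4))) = 1 / 2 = 0.50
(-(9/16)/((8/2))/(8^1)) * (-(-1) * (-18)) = 81/256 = 0.32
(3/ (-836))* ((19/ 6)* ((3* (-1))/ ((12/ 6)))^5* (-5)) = -1215/ 2816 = -0.43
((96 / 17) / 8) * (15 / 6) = 30 / 17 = 1.76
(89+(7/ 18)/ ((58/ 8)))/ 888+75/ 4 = 4368893/ 231768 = 18.85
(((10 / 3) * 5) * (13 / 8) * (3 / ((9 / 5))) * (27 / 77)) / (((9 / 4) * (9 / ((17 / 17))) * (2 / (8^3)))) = 416000 / 2079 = 200.10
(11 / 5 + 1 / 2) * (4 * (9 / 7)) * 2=27.77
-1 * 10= -10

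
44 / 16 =11 / 4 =2.75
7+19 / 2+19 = 71 / 2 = 35.50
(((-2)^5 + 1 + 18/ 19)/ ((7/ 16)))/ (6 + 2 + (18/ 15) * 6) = -4.52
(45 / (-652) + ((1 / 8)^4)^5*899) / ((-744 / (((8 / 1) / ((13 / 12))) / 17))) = 12970366926826881943 / 321870608043506476777472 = 0.00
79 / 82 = 0.96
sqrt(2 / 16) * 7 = 7 * sqrt(2) / 4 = 2.47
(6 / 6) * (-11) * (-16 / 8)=22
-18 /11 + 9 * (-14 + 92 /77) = -9000 /77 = -116.88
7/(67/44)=308/67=4.60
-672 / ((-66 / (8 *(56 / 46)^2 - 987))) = -57775312 / 5819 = -9928.74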